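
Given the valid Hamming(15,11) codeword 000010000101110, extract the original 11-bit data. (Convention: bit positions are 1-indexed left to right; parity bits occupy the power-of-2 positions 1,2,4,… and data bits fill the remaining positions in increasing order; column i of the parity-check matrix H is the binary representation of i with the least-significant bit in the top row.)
Parity bits occupy power-of-2 positions; data bits are at positions {3,5,6,7,9,10,11,12,13,14,15} (1-indexed).
Extract: c[3]=0 c[5]=1 c[6]=0 c[7]=0 c[9]=0 c[10]=1 c[11]=0 c[12]=1 c[13]=1 c[14]=1 c[15]=0
Data = 01000101110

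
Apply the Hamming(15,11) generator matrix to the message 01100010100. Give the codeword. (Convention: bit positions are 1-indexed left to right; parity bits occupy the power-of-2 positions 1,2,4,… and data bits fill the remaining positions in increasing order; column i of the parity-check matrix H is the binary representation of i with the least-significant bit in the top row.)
Codeword c = d · G (mod 2), d = 01100010100:
  c[0] = d·G[:,0] = (01100010100)·(11011010101) mod 2 = 0+1+0+0+0+0+1+0+1+0+0 mod 2 = 1
  c[1] = d·G[:,1] = (01100010100)·(10110110011) mod 2 = 0+0+1+0+0+0+1+0+0+0+0 mod 2 = 0
  c[2] = d·G[:,2] = (01100010100)·(10000000000) mod 2 = 0+0+0+0+0+0+0+0+0+0+0 mod 2 = 0
  c[3] = d·G[:,3] = (01100010100)·(01110001111) mod 2 = 0+1+1+0+0+0+0+0+1+0+0 mod 2 = 1
  c[4] = d·G[:,4] = (01100010100)·(01000000000) mod 2 = 0+1+0+0+0+0+0+0+0+0+0 mod 2 = 1
  c[5] = d·G[:,5] = (01100010100)·(00100000000) mod 2 = 0+0+1+0+0+0+0+0+0+0+0 mod 2 = 1
  c[6] = d·G[:,6] = (01100010100)·(00010000000) mod 2 = 0+0+0+0+0+0+0+0+0+0+0 mod 2 = 0
  c[7] = d·G[:,7] = (01100010100)·(00001111111) mod 2 = 0+0+0+0+0+0+1+0+1+0+0 mod 2 = 0
  c[8] = d·G[:,8] = (01100010100)·(00001000000) mod 2 = 0+0+0+0+0+0+0+0+0+0+0 mod 2 = 0
  c[9] = d·G[:,9] = (01100010100)·(00000100000) mod 2 = 0+0+0+0+0+0+0+0+0+0+0 mod 2 = 0
  c[10] = d·G[:,10] = (01100010100)·(00000010000) mod 2 = 0+0+0+0+0+0+1+0+0+0+0 mod 2 = 1
  c[11] = d·G[:,11] = (01100010100)·(00000001000) mod 2 = 0+0+0+0+0+0+0+0+0+0+0 mod 2 = 0
  c[12] = d·G[:,12] = (01100010100)·(00000000100) mod 2 = 0+0+0+0+0+0+0+0+1+0+0 mod 2 = 1
  c[13] = d·G[:,13] = (01100010100)·(00000000010) mod 2 = 0+0+0+0+0+0+0+0+0+0+0 mod 2 = 0
  c[14] = d·G[:,14] = (01100010100)·(00000000001) mod 2 = 0+0+0+0+0+0+0+0+0+0+0 mod 2 = 0
Codeword = 100111000010100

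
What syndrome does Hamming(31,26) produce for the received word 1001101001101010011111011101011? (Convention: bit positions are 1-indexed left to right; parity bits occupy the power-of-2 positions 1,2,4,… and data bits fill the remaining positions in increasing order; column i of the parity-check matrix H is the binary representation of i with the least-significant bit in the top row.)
Syndrome s = H · r^T (mod 2), r = 1001101001101010011111011101011:
  s[0] = (1010101010101010101010101010101)·(1001101001101010011111011101011) mod 2 = 1+0+0+0+1+0+1+0+0+0+1+0+1+0+1+0+0+0+1+0+1+0+0+0+1+0+0+0+0+0+1 mod 2 = 0
  s[1] = (0110011001100110011001100110011)·(1001101001101010011111011101011) mod 2 = 0+0+0+0+0+0+1+0+0+1+1+0+0+0+1+0+0+1+1+0+0+1+0+0+0+1+0+0+0+1+1 mod 2 = 0
  s[2] = (0001111000011110000111100001111)·(1001101001101010011111011101011) mod 2 = 0+0+0+1+1+0+1+0+0+0+0+0+1+0+1+0+0+0+0+1+1+1+0+0+0+0+0+1+0+1+1 mod 2 = 1
  s[3] = (0000000111111110000000011111111)·(1001101001101010011111011101011) mod 2 = 0+0+0+0+0+0+0+0+0+1+1+0+1+0+1+0+0+0+0+0+0+0+0+1+1+1+0+1+0+1+1 mod 2 = 0
  s[4] = (0000000000000001111111111111111)·(1001101001101010011111011101011) mod 2 = 0+0+0+0+0+0+0+0+0+0+0+0+0+0+0+0+0+1+1+1+1+1+0+1+1+1+0+1+0+1+1 mod 2 = 1
Syndrome = 00101
Non-zero syndrome: error at position 20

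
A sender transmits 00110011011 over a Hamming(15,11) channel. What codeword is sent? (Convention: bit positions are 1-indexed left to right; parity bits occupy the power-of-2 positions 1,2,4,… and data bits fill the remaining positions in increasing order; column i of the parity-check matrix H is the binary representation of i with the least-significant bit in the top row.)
Codeword c = d · G (mod 2), d = 00110011011:
  c[0] = d·G[:,0] = (00110011011)·(11011010101) mod 2 = 0+0+0+1+0+0+1+0+0+0+1 mod 2 = 1
  c[1] = d·G[:,1] = (00110011011)·(10110110011) mod 2 = 0+0+1+1+0+0+1+0+0+1+1 mod 2 = 1
  c[2] = d·G[:,2] = (00110011011)·(10000000000) mod 2 = 0+0+0+0+0+0+0+0+0+0+0 mod 2 = 0
  c[3] = d·G[:,3] = (00110011011)·(01110001111) mod 2 = 0+0+1+1+0+0+0+1+0+1+1 mod 2 = 1
  c[4] = d·G[:,4] = (00110011011)·(01000000000) mod 2 = 0+0+0+0+0+0+0+0+0+0+0 mod 2 = 0
  c[5] = d·G[:,5] = (00110011011)·(00100000000) mod 2 = 0+0+1+0+0+0+0+0+0+0+0 mod 2 = 1
  c[6] = d·G[:,6] = (00110011011)·(00010000000) mod 2 = 0+0+0+1+0+0+0+0+0+0+0 mod 2 = 1
  c[7] = d·G[:,7] = (00110011011)·(00001111111) mod 2 = 0+0+0+0+0+0+1+1+0+1+1 mod 2 = 0
  c[8] = d·G[:,8] = (00110011011)·(00001000000) mod 2 = 0+0+0+0+0+0+0+0+0+0+0 mod 2 = 0
  c[9] = d·G[:,9] = (00110011011)·(00000100000) mod 2 = 0+0+0+0+0+0+0+0+0+0+0 mod 2 = 0
  c[10] = d·G[:,10] = (00110011011)·(00000010000) mod 2 = 0+0+0+0+0+0+1+0+0+0+0 mod 2 = 1
  c[11] = d·G[:,11] = (00110011011)·(00000001000) mod 2 = 0+0+0+0+0+0+0+1+0+0+0 mod 2 = 1
  c[12] = d·G[:,12] = (00110011011)·(00000000100) mod 2 = 0+0+0+0+0+0+0+0+0+0+0 mod 2 = 0
  c[13] = d·G[:,13] = (00110011011)·(00000000010) mod 2 = 0+0+0+0+0+0+0+0+0+1+0 mod 2 = 1
  c[14] = d·G[:,14] = (00110011011)·(00000000001) mod 2 = 0+0+0+0+0+0+0+0+0+0+1 mod 2 = 1
Codeword = 110101100011011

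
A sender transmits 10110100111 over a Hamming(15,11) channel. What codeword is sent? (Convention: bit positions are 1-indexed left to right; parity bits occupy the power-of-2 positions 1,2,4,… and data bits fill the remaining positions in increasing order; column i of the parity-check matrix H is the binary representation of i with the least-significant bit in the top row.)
Codeword c = d · G (mod 2), d = 10110100111:
  c[0] = d·G[:,0] = (10110100111)·(11011010101) mod 2 = 1+0+0+1+0+0+0+0+1+0+1 mod 2 = 0
  c[1] = d·G[:,1] = (10110100111)·(10110110011) mod 2 = 1+0+1+1+0+1+0+0+0+1+1 mod 2 = 0
  c[2] = d·G[:,2] = (10110100111)·(10000000000) mod 2 = 1+0+0+0+0+0+0+0+0+0+0 mod 2 = 1
  c[3] = d·G[:,3] = (10110100111)·(01110001111) mod 2 = 0+0+1+1+0+0+0+0+1+1+1 mod 2 = 1
  c[4] = d·G[:,4] = (10110100111)·(01000000000) mod 2 = 0+0+0+0+0+0+0+0+0+0+0 mod 2 = 0
  c[5] = d·G[:,5] = (10110100111)·(00100000000) mod 2 = 0+0+1+0+0+0+0+0+0+0+0 mod 2 = 1
  c[6] = d·G[:,6] = (10110100111)·(00010000000) mod 2 = 0+0+0+1+0+0+0+0+0+0+0 mod 2 = 1
  c[7] = d·G[:,7] = (10110100111)·(00001111111) mod 2 = 0+0+0+0+0+1+0+0+1+1+1 mod 2 = 0
  c[8] = d·G[:,8] = (10110100111)·(00001000000) mod 2 = 0+0+0+0+0+0+0+0+0+0+0 mod 2 = 0
  c[9] = d·G[:,9] = (10110100111)·(00000100000) mod 2 = 0+0+0+0+0+1+0+0+0+0+0 mod 2 = 1
  c[10] = d·G[:,10] = (10110100111)·(00000010000) mod 2 = 0+0+0+0+0+0+0+0+0+0+0 mod 2 = 0
  c[11] = d·G[:,11] = (10110100111)·(00000001000) mod 2 = 0+0+0+0+0+0+0+0+0+0+0 mod 2 = 0
  c[12] = d·G[:,12] = (10110100111)·(00000000100) mod 2 = 0+0+0+0+0+0+0+0+1+0+0 mod 2 = 1
  c[13] = d·G[:,13] = (10110100111)·(00000000010) mod 2 = 0+0+0+0+0+0+0+0+0+1+0 mod 2 = 1
  c[14] = d·G[:,14] = (10110100111)·(00000000001) mod 2 = 0+0+0+0+0+0+0+0+0+0+1 mod 2 = 1
Codeword = 001101100100111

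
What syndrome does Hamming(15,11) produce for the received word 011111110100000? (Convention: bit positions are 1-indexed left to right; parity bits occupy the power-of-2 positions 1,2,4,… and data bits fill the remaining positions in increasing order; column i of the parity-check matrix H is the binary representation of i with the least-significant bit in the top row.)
Syndrome s = H · r^T (mod 2), r = 011111110100000:
  s[0] = (101010101010101)·(011111110100000) mod 2 = 0+0+1+0+1+0+1+0+0+0+0+0+0+0+0 mod 2 = 1
  s[1] = (011001100110011)·(011111110100000) mod 2 = 0+1+1+0+0+1+1+0+0+1+0+0+0+0+0 mod 2 = 1
  s[2] = (000111100001111)·(011111110100000) mod 2 = 0+0+0+1+1+1+1+0+0+0+0+0+0+0+0 mod 2 = 0
  s[3] = (000000011111111)·(011111110100000) mod 2 = 0+0+0+0+0+0+0+1+0+1+0+0+0+0+0 mod 2 = 0
Syndrome = 1100
Non-zero syndrome: error at position 3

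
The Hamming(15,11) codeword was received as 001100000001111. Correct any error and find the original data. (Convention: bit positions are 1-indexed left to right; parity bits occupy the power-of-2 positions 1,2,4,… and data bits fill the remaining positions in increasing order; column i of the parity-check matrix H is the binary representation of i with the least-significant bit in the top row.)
Syndrome s = H · r^T (mod 2), r = 001100000001111:
  s[0] = (101010101010101)·(001100000001111) mod 2 = 0+0+1+0+0+0+0+0+0+0+0+0+1+0+1 mod 2 = 1
  s[1] = (011001100110011)·(001100000001111) mod 2 = 0+0+1+0+0+0+0+0+0+0+0+0+0+1+1 mod 2 = 1
  s[2] = (000111100001111)·(001100000001111) mod 2 = 0+0+0+1+0+0+0+0+0+0+0+1+1+1+1 mod 2 = 1
  s[3] = (000000011111111)·(001100000001111) mod 2 = 0+0+0+0+0+0+0+0+0+0+0+1+1+1+1 mod 2 = 0
Syndrome = 1110
Column 7 of H equals this syndrome → error at bit 7 (1-indexed).
Flip bit 7: 001100000001111 → 001100100001111
Extract data bits at positions {3,5,6,7,9,10,11,12,13,14,15}: 10010001111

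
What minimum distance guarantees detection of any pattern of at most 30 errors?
Detecting e errors requires d_min ≥ e + 1 = 30 + 1 = 31.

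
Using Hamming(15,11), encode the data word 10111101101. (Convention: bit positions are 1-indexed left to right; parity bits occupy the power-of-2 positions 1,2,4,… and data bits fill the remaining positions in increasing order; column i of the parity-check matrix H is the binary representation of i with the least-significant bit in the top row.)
Codeword c = d · G (mod 2), d = 10111101101:
  c[0] = d·G[:,0] = (10111101101)·(11011010101) mod 2 = 1+0+0+1+1+0+0+0+1+0+1 mod 2 = 1
  c[1] = d·G[:,1] = (10111101101)·(10110110011) mod 2 = 1+0+1+1+0+1+0+0+0+0+1 mod 2 = 1
  c[2] = d·G[:,2] = (10111101101)·(10000000000) mod 2 = 1+0+0+0+0+0+0+0+0+0+0 mod 2 = 1
  c[3] = d·G[:,3] = (10111101101)·(01110001111) mod 2 = 0+0+1+1+0+0+0+1+1+0+1 mod 2 = 1
  c[4] = d·G[:,4] = (10111101101)·(01000000000) mod 2 = 0+0+0+0+0+0+0+0+0+0+0 mod 2 = 0
  c[5] = d·G[:,5] = (10111101101)·(00100000000) mod 2 = 0+0+1+0+0+0+0+0+0+0+0 mod 2 = 1
  c[6] = d·G[:,6] = (10111101101)·(00010000000) mod 2 = 0+0+0+1+0+0+0+0+0+0+0 mod 2 = 1
  c[7] = d·G[:,7] = (10111101101)·(00001111111) mod 2 = 0+0+0+0+1+1+0+1+1+0+1 mod 2 = 1
  c[8] = d·G[:,8] = (10111101101)·(00001000000) mod 2 = 0+0+0+0+1+0+0+0+0+0+0 mod 2 = 1
  c[9] = d·G[:,9] = (10111101101)·(00000100000) mod 2 = 0+0+0+0+0+1+0+0+0+0+0 mod 2 = 1
  c[10] = d·G[:,10] = (10111101101)·(00000010000) mod 2 = 0+0+0+0+0+0+0+0+0+0+0 mod 2 = 0
  c[11] = d·G[:,11] = (10111101101)·(00000001000) mod 2 = 0+0+0+0+0+0+0+1+0+0+0 mod 2 = 1
  c[12] = d·G[:,12] = (10111101101)·(00000000100) mod 2 = 0+0+0+0+0+0+0+0+1+0+0 mod 2 = 1
  c[13] = d·G[:,13] = (10111101101)·(00000000010) mod 2 = 0+0+0+0+0+0+0+0+0+0+0 mod 2 = 0
  c[14] = d·G[:,14] = (10111101101)·(00000000001) mod 2 = 0+0+0+0+0+0+0+0+0+0+1 mod 2 = 1
Codeword = 111101111101101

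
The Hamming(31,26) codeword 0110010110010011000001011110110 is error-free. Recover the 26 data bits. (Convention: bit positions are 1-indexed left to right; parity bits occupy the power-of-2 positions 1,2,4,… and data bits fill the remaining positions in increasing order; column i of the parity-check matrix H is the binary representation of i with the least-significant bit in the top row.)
Parity bits occupy power-of-2 positions; data bits are at positions {3,5,6,7,9,10,11,12,13,14,15,17,18,19,20,21,22,23,24,25,26,27,28,29,30,31} (1-indexed).
Extract: c[3]=1 c[5]=0 c[6]=1 c[7]=0 c[9]=1 c[10]=0 c[11]=0 c[12]=1 c[13]=0 c[14]=0 c[15]=1 c[17]=0 c[18]=0 c[19]=0 c[20]=0 c[21]=0 c[22]=1 c[23]=0 c[24]=1 c[25]=1 c[26]=1 c[27]=1 c[28]=0 c[29]=1 c[30]=1 c[31]=0
Data = 10101001001000001011110110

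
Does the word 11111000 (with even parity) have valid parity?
Sum of all bits: 1+1+1+1+1+0+0+0 = 5; 5 mod 2 = 1. Result is 1 → parity error detected.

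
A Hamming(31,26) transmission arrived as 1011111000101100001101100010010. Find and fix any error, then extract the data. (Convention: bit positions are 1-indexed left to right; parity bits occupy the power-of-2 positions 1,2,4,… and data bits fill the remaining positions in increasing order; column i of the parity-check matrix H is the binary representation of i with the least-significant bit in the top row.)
Syndrome s = H · r^T (mod 2), r = 1011111000101100001101100010010:
  s[0] = (1010101010101010101010101010101)·(1011111000101100001101100010010) mod 2 = 1+0+1+0+1+0+1+0+0+0+1+0+1+0+0+0+0+0+1+0+0+0+1+0+0+0+1+0+0+0+0 mod 2 = 1
  s[1] = (0110011001100110011001100110011)·(1011111000101100001101100010010) mod 2 = 0+0+1+0+0+1+1+0+0+0+1+0+0+1+0+0+0+0+1+0+0+1+1+0+0+0+1+0+0+1+0 mod 2 = 0
  s[2] = (0001111000011110000111100001111)·(1011111000101100001101100010010) mod 2 = 0+0+0+1+1+1+1+0+0+0+0+0+1+1+0+0+0+0+0+1+0+1+1+0+0+0+0+0+0+1+0 mod 2 = 0
  s[3] = (0000000111111110000000011111111)·(1011111000101100001101100010010) mod 2 = 0+0+0+0+0+0+0+0+0+0+1+0+1+1+0+0+0+0+0+0+0+0+0+0+0+0+1+0+0+1+0 mod 2 = 1
  s[4] = (0000000000000001111111111111111)·(1011111000101100001101100010010) mod 2 = 0+0+0+0+0+0+0+0+0+0+0+0+0+0+0+0+0+0+1+1+0+1+1+0+0+0+1+0+0+1+0 mod 2 = 0
Syndrome = 10010
Column 9 of H equals this syndrome → error at bit 9 (1-indexed).
Flip bit 9: 1011111000101100001101100010010 → 1011111010101100001101100010010
Extract data bits at positions {3,5,6,7,9,10,11,12,13,14,15,17,18,19,20,21,22,23,24,25,26,27,28,29,30,31}: 11111010110001101100010010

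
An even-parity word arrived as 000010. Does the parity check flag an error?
Sum of received bits: 0+0+0+0+1+0 = 1; 1 mod 2 = 1. Result is 1 ≠ 0 → error detected.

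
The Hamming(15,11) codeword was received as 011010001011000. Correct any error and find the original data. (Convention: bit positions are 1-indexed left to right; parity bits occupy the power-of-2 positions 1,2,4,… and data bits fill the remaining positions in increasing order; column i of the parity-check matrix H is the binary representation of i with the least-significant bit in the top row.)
Syndrome s = H · r^T (mod 2), r = 011010001011000:
  s[0] = (101010101010101)·(011010001011000) mod 2 = 0+0+1+0+1+0+0+0+1+0+1+0+0+0+0 mod 2 = 0
  s[1] = (011001100110011)·(011010001011000) mod 2 = 0+1+1+0+0+0+0+0+0+0+1+0+0+0+0 mod 2 = 1
  s[2] = (000111100001111)·(011010001011000) mod 2 = 0+0+0+0+1+0+0+0+0+0+0+1+0+0+0 mod 2 = 0
  s[3] = (000000011111111)·(011010001011000) mod 2 = 0+0+0+0+0+0+0+0+1+0+1+1+0+0+0 mod 2 = 1
Syndrome = 0101
Column 10 of H equals this syndrome → error at bit 10 (1-indexed).
Flip bit 10: 011010001011000 → 011010001111000
Extract data bits at positions {3,5,6,7,9,10,11,12,13,14,15}: 11001111000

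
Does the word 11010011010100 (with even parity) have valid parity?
Sum of all bits: 1+1+0+1+0+0+1+1+0+1+0+1+0+0 = 7; 7 mod 2 = 1. Result is 1 → parity error detected.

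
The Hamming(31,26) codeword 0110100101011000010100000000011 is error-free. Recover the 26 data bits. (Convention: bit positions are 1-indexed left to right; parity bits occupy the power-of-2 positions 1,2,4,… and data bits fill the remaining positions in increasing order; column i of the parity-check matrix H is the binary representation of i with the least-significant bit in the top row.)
Parity bits occupy power-of-2 positions; data bits are at positions {3,5,6,7,9,10,11,12,13,14,15,17,18,19,20,21,22,23,24,25,26,27,28,29,30,31} (1-indexed).
Extract: c[3]=1 c[5]=1 c[6]=0 c[7]=0 c[9]=0 c[10]=1 c[11]=0 c[12]=1 c[13]=1 c[14]=0 c[15]=0 c[17]=0 c[18]=1 c[19]=0 c[20]=1 c[21]=0 c[22]=0 c[23]=0 c[24]=0 c[25]=0 c[26]=0 c[27]=0 c[28]=0 c[29]=0 c[30]=1 c[31]=1
Data = 11000101100010100000000011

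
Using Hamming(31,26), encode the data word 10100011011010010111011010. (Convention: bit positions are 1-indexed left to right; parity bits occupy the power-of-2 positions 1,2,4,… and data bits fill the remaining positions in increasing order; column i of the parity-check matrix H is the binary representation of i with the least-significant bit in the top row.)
Codeword c = d · G (mod 2), d = 10100011011010010111011010:
  c[0] = d·G[:,0] = (10100011011010010111011010)·(11011010101101010101010101) mod 2 = 1+0+0+0+0+0+1+0+0+0+1+0+0+0+0+1+0+1+0+1+0+1+0+0+0+0 mod 2 = 1
  c[1] = d·G[:,1] = (10100011011010010111011010)·(10110110011011001100110011) mod 2 = 1+0+1+0+0+0+1+0+0+1+1+0+1+0+0+0+0+1+0+0+0+1+0+0+1+0 mod 2 = 1
  c[2] = d·G[:,2] = (10100011011010010111011010)·(10000000000000000000000000) mod 2 = 1+0+0+0+0+0+0+0+0+0+0+0+0+0+0+0+0+0+0+0+0+0+0+0+0+0 mod 2 = 1
  c[3] = d·G[:,3] = (10100011011010010111011010)·(01110001111000111100001111) mod 2 = 0+0+1+0+0+0+0+1+0+1+1+0+0+0+0+1+0+1+0+0+0+0+1+0+1+0 mod 2 = 0
  c[4] = d·G[:,4] = (10100011011010010111011010)·(01000000000000000000000000) mod 2 = 0+0+0+0+0+0+0+0+0+0+0+0+0+0+0+0+0+0+0+0+0+0+0+0+0+0 mod 2 = 0
  c[5] = d·G[:,5] = (10100011011010010111011010)·(00100000000000000000000000) mod 2 = 0+0+1+0+0+0+0+0+0+0+0+0+0+0+0+0+0+0+0+0+0+0+0+0+0+0 mod 2 = 1
  c[6] = d·G[:,6] = (10100011011010010111011010)·(00010000000000000000000000) mod 2 = 0+0+0+0+0+0+0+0+0+0+0+0+0+0+0+0+0+0+0+0+0+0+0+0+0+0 mod 2 = 0
  c[7] = d·G[:,7] = (10100011011010010111011010)·(00001111111000000011111111) mod 2 = 0+0+0+0+0+0+1+1+0+1+1+0+0+0+0+0+0+0+1+1+0+1+1+0+1+0 mod 2 = 1
  c[8] = d·G[:,8] = (10100011011010010111011010)·(00001000000000000000000000) mod 2 = 0+0+0+0+0+0+0+0+0+0+0+0+0+0+0+0+0+0+0+0+0+0+0+0+0+0 mod 2 = 0
  c[9] = d·G[:,9] = (10100011011010010111011010)·(00000100000000000000000000) mod 2 = 0+0+0+0+0+0+0+0+0+0+0+0+0+0+0+0+0+0+0+0+0+0+0+0+0+0 mod 2 = 0
  c[10] = d·G[:,10] = (10100011011010010111011010)·(00000010000000000000000000) mod 2 = 0+0+0+0+0+0+1+0+0+0+0+0+0+0+0+0+0+0+0+0+0+0+0+0+0+0 mod 2 = 1
  c[11] = d·G[:,11] = (10100011011010010111011010)·(00000001000000000000000000) mod 2 = 0+0+0+0+0+0+0+1+0+0+0+0+0+0+0+0+0+0+0+0+0+0+0+0+0+0 mod 2 = 1
  c[12] = d·G[:,12] = (10100011011010010111011010)·(00000000100000000000000000) mod 2 = 0+0+0+0+0+0+0+0+0+0+0+0+0+0+0+0+0+0+0+0+0+0+0+0+0+0 mod 2 = 0
  c[13] = d·G[:,13] = (10100011011010010111011010)·(00000000010000000000000000) mod 2 = 0+0+0+0+0+0+0+0+0+1+0+0+0+0+0+0+0+0+0+0+0+0+0+0+0+0 mod 2 = 1
  c[14] = d·G[:,14] = (10100011011010010111011010)·(00000000001000000000000000) mod 2 = 0+0+0+0+0+0+0+0+0+0+1+0+0+0+0+0+0+0+0+0+0+0+0+0+0+0 mod 2 = 1
  c[15] = d·G[:,15] = (10100011011010010111011010)·(00000000000111111111111111) mod 2 = 0+0+0+0+0+0+0+0+0+0+0+0+1+0+0+1+0+1+1+1+0+1+1+0+1+0 mod 2 = 0
  c[16] = d·G[:,16] = (10100011011010010111011010)·(00000000000100000000000000) mod 2 = 0+0+0+0+0+0+0+0+0+0+0+0+0+0+0+0+0+0+0+0+0+0+0+0+0+0 mod 2 = 0
  c[17] = d·G[:,17] = (10100011011010010111011010)·(00000000000010000000000000) mod 2 = 0+0+0+0+0+0+0+0+0+0+0+0+1+0+0+0+0+0+0+0+0+0+0+0+0+0 mod 2 = 1
  c[18] = d·G[:,18] = (10100011011010010111011010)·(00000000000001000000000000) mod 2 = 0+0+0+0+0+0+0+0+0+0+0+0+0+0+0+0+0+0+0+0+0+0+0+0+0+0 mod 2 = 0
  c[19] = d·G[:,19] = (10100011011010010111011010)·(00000000000000100000000000) mod 2 = 0+0+0+0+0+0+0+0+0+0+0+0+0+0+0+0+0+0+0+0+0+0+0+0+0+0 mod 2 = 0
  c[20] = d·G[:,20] = (10100011011010010111011010)·(00000000000000010000000000) mod 2 = 0+0+0+0+0+0+0+0+0+0+0+0+0+0+0+1+0+0+0+0+0+0+0+0+0+0 mod 2 = 1
  c[21] = d·G[:,21] = (10100011011010010111011010)·(00000000000000001000000000) mod 2 = 0+0+0+0+0+0+0+0+0+0+0+0+0+0+0+0+0+0+0+0+0+0+0+0+0+0 mod 2 = 0
  c[22] = d·G[:,22] = (10100011011010010111011010)·(00000000000000000100000000) mod 2 = 0+0+0+0+0+0+0+0+0+0+0+0+0+0+0+0+0+1+0+0+0+0+0+0+0+0 mod 2 = 1
  c[23] = d·G[:,23] = (10100011011010010111011010)·(00000000000000000010000000) mod 2 = 0+0+0+0+0+0+0+0+0+0+0+0+0+0+0+0+0+0+1+0+0+0+0+0+0+0 mod 2 = 1
  c[24] = d·G[:,24] = (10100011011010010111011010)·(00000000000000000001000000) mod 2 = 0+0+0+0+0+0+0+0+0+0+0+0+0+0+0+0+0+0+0+1+0+0+0+0+0+0 mod 2 = 1
  c[25] = d·G[:,25] = (10100011011010010111011010)·(00000000000000000000100000) mod 2 = 0+0+0+0+0+0+0+0+0+0+0+0+0+0+0+0+0+0+0+0+0+0+0+0+0+0 mod 2 = 0
  c[26] = d·G[:,26] = (10100011011010010111011010)·(00000000000000000000010000) mod 2 = 0+0+0+0+0+0+0+0+0+0+0+0+0+0+0+0+0+0+0+0+0+1+0+0+0+0 mod 2 = 1
  c[27] = d·G[:,27] = (10100011011010010111011010)·(00000000000000000000001000) mod 2 = 0+0+0+0+0+0+0+0+0+0+0+0+0+0+0+0+0+0+0+0+0+0+1+0+0+0 mod 2 = 1
  c[28] = d·G[:,28] = (10100011011010010111011010)·(00000000000000000000000100) mod 2 = 0+0+0+0+0+0+0+0+0+0+0+0+0+0+0+0+0+0+0+0+0+0+0+0+0+0 mod 2 = 0
  c[29] = d·G[:,29] = (10100011011010010111011010)·(00000000000000000000000010) mod 2 = 0+0+0+0+0+0+0+0+0+0+0+0+0+0+0+0+0+0+0+0+0+0+0+0+1+0 mod 2 = 1
  c[30] = d·G[:,30] = (10100011011010010111011010)·(00000000000000000000000001) mod 2 = 0+0+0+0+0+0+0+0+0+0+0+0+0+0+0+0+0+0+0+0+0+0+0+0+0+0 mod 2 = 0
Codeword = 1110010100110110010010111011010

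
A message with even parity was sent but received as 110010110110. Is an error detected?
Sum of received bits: 1+1+0+0+1+0+1+1+0+1+1+0 = 7; 7 mod 2 = 1. Result is 1 ≠ 0 → error detected.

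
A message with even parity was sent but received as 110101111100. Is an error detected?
Sum of received bits: 1+1+0+1+0+1+1+1+1+1+0+0 = 8; 8 mod 2 = 0. Result is 0 → no error detected.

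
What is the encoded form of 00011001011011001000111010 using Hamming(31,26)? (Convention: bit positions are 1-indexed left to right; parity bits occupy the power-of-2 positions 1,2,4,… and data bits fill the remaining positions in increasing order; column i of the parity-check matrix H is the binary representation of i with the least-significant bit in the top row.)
Codeword c = d · G (mod 2), d = 00011001011011001000111010:
  c[0] = d·G[:,0] = (00011001011011001000111010)·(11011010101101010101010101) mod 2 = 0+0+0+1+1+0+0+0+0+0+1+0+0+1+0+0+0+0+0+0+0+1+0+0+0+0 mod 2 = 1
  c[1] = d·G[:,1] = (00011001011011001000111010)·(10110110011011001100110011) mod 2 = 0+0+0+1+0+0+0+0+0+1+1+0+1+1+0+0+1+0+0+0+1+1+0+0+1+0 mod 2 = 1
  c[2] = d·G[:,2] = (00011001011011001000111010)·(10000000000000000000000000) mod 2 = 0+0+0+0+0+0+0+0+0+0+0+0+0+0+0+0+0+0+0+0+0+0+0+0+0+0 mod 2 = 0
  c[3] = d·G[:,3] = (00011001011011001000111010)·(01110001111000111100001111) mod 2 = 0+0+0+1+0+0+0+1+0+1+1+0+0+0+0+0+1+0+0+0+0+0+1+0+1+0 mod 2 = 1
  c[4] = d·G[:,4] = (00011001011011001000111010)·(01000000000000000000000000) mod 2 = 0+0+0+0+0+0+0+0+0+0+0+0+0+0+0+0+0+0+0+0+0+0+0+0+0+0 mod 2 = 0
  c[5] = d·G[:,5] = (00011001011011001000111010)·(00100000000000000000000000) mod 2 = 0+0+0+0+0+0+0+0+0+0+0+0+0+0+0+0+0+0+0+0+0+0+0+0+0+0 mod 2 = 0
  c[6] = d·G[:,6] = (00011001011011001000111010)·(00010000000000000000000000) mod 2 = 0+0+0+1+0+0+0+0+0+0+0+0+0+0+0+0+0+0+0+0+0+0+0+0+0+0 mod 2 = 1
  c[7] = d·G[:,7] = (00011001011011001000111010)·(00001111111000000011111111) mod 2 = 0+0+0+0+1+0+0+1+0+1+1+0+0+0+0+0+0+0+0+0+1+1+1+0+1+0 mod 2 = 0
  c[8] = d·G[:,8] = (00011001011011001000111010)·(00001000000000000000000000) mod 2 = 0+0+0+0+1+0+0+0+0+0+0+0+0+0+0+0+0+0+0+0+0+0+0+0+0+0 mod 2 = 1
  c[9] = d·G[:,9] = (00011001011011001000111010)·(00000100000000000000000000) mod 2 = 0+0+0+0+0+0+0+0+0+0+0+0+0+0+0+0+0+0+0+0+0+0+0+0+0+0 mod 2 = 0
  c[10] = d·G[:,10] = (00011001011011001000111010)·(00000010000000000000000000) mod 2 = 0+0+0+0+0+0+0+0+0+0+0+0+0+0+0+0+0+0+0+0+0+0+0+0+0+0 mod 2 = 0
  c[11] = d·G[:,11] = (00011001011011001000111010)·(00000001000000000000000000) mod 2 = 0+0+0+0+0+0+0+1+0+0+0+0+0+0+0+0+0+0+0+0+0+0+0+0+0+0 mod 2 = 1
  c[12] = d·G[:,12] = (00011001011011001000111010)·(00000000100000000000000000) mod 2 = 0+0+0+0+0+0+0+0+0+0+0+0+0+0+0+0+0+0+0+0+0+0+0+0+0+0 mod 2 = 0
  c[13] = d·G[:,13] = (00011001011011001000111010)·(00000000010000000000000000) mod 2 = 0+0+0+0+0+0+0+0+0+1+0+0+0+0+0+0+0+0+0+0+0+0+0+0+0+0 mod 2 = 1
  c[14] = d·G[:,14] = (00011001011011001000111010)·(00000000001000000000000000) mod 2 = 0+0+0+0+0+0+0+0+0+0+1+0+0+0+0+0+0+0+0+0+0+0+0+0+0+0 mod 2 = 1
  c[15] = d·G[:,15] = (00011001011011001000111010)·(00000000000111111111111111) mod 2 = 0+0+0+0+0+0+0+0+0+0+0+0+1+1+0+0+1+0+0+0+1+1+1+0+1+0 mod 2 = 1
  c[16] = d·G[:,16] = (00011001011011001000111010)·(00000000000100000000000000) mod 2 = 0+0+0+0+0+0+0+0+0+0+0+0+0+0+0+0+0+0+0+0+0+0+0+0+0+0 mod 2 = 0
  c[17] = d·G[:,17] = (00011001011011001000111010)·(00000000000010000000000000) mod 2 = 0+0+0+0+0+0+0+0+0+0+0+0+1+0+0+0+0+0+0+0+0+0+0+0+0+0 mod 2 = 1
  c[18] = d·G[:,18] = (00011001011011001000111010)·(00000000000001000000000000) mod 2 = 0+0+0+0+0+0+0+0+0+0+0+0+0+1+0+0+0+0+0+0+0+0+0+0+0+0 mod 2 = 1
  c[19] = d·G[:,19] = (00011001011011001000111010)·(00000000000000100000000000) mod 2 = 0+0+0+0+0+0+0+0+0+0+0+0+0+0+0+0+0+0+0+0+0+0+0+0+0+0 mod 2 = 0
  c[20] = d·G[:,20] = (00011001011011001000111010)·(00000000000000010000000000) mod 2 = 0+0+0+0+0+0+0+0+0+0+0+0+0+0+0+0+0+0+0+0+0+0+0+0+0+0 mod 2 = 0
  c[21] = d·G[:,21] = (00011001011011001000111010)·(00000000000000001000000000) mod 2 = 0+0+0+0+0+0+0+0+0+0+0+0+0+0+0+0+1+0+0+0+0+0+0+0+0+0 mod 2 = 1
  c[22] = d·G[:,22] = (00011001011011001000111010)·(00000000000000000100000000) mod 2 = 0+0+0+0+0+0+0+0+0+0+0+0+0+0+0+0+0+0+0+0+0+0+0+0+0+0 mod 2 = 0
  c[23] = d·G[:,23] = (00011001011011001000111010)·(00000000000000000010000000) mod 2 = 0+0+0+0+0+0+0+0+0+0+0+0+0+0+0+0+0+0+0+0+0+0+0+0+0+0 mod 2 = 0
  c[24] = d·G[:,24] = (00011001011011001000111010)·(00000000000000000001000000) mod 2 = 0+0+0+0+0+0+0+0+0+0+0+0+0+0+0+0+0+0+0+0+0+0+0+0+0+0 mod 2 = 0
  c[25] = d·G[:,25] = (00011001011011001000111010)·(00000000000000000000100000) mod 2 = 0+0+0+0+0+0+0+0+0+0+0+0+0+0+0+0+0+0+0+0+1+0+0+0+0+0 mod 2 = 1
  c[26] = d·G[:,26] = (00011001011011001000111010)·(00000000000000000000010000) mod 2 = 0+0+0+0+0+0+0+0+0+0+0+0+0+0+0+0+0+0+0+0+0+1+0+0+0+0 mod 2 = 1
  c[27] = d·G[:,27] = (00011001011011001000111010)·(00000000000000000000001000) mod 2 = 0+0+0+0+0+0+0+0+0+0+0+0+0+0+0+0+0+0+0+0+0+0+1+0+0+0 mod 2 = 1
  c[28] = d·G[:,28] = (00011001011011001000111010)·(00000000000000000000000100) mod 2 = 0+0+0+0+0+0+0+0+0+0+0+0+0+0+0+0+0+0+0+0+0+0+0+0+0+0 mod 2 = 0
  c[29] = d·G[:,29] = (00011001011011001000111010)·(00000000000000000000000010) mod 2 = 0+0+0+0+0+0+0+0+0+0+0+0+0+0+0+0+0+0+0+0+0+0+0+0+1+0 mod 2 = 1
  c[30] = d·G[:,30] = (00011001011011001000111010)·(00000000000000000000000001) mod 2 = 0+0+0+0+0+0+0+0+0+0+0+0+0+0+0+0+0+0+0+0+0+0+0+0+0+0 mod 2 = 0
Codeword = 1101001010010111011001000111010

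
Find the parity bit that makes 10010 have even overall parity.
Sum of data bits: 1+0+0+1+0 = 2.
2 mod 2 = 0, so parity bit = 0.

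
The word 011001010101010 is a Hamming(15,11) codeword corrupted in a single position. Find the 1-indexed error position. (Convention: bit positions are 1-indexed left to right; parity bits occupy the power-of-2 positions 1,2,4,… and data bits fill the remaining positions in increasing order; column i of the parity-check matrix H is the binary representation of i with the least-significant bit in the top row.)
Syndrome s = H · r^T (mod 2), r = 011001010101010:
  s[0] = (101010101010101)·(011001010101010) mod 2 = 0+0+1+0+0+0+0+0+0+0+0+0+0+0+0 mod 2 = 1
  s[1] = (011001100110011)·(011001010101010) mod 2 = 0+1+1+0+0+1+0+0+0+1+0+0+0+1+0 mod 2 = 1
  s[2] = (000111100001111)·(011001010101010) mod 2 = 0+0+0+0+0+1+0+0+0+0+0+1+0+1+0 mod 2 = 1
  s[3] = (000000011111111)·(011001010101010) mod 2 = 0+0+0+0+0+0+0+1+0+1+0+1+0+1+0 mod 2 = 0
Syndrome = 1110
Column i of H is the binary representation of i, so the syndrome is the binary index of the flipped bit.
Read s = 1110 with s[0] as LSB: 1·2^0 + 1·2^1 + 1·2^2 + 0·2^3 = 7.
Error is at bit position 7.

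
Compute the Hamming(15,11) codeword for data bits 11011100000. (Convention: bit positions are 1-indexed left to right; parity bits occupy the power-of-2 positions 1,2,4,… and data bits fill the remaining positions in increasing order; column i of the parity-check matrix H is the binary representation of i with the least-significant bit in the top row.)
Codeword c = d · G (mod 2), d = 11011100000:
  c[0] = d·G[:,0] = (11011100000)·(11011010101) mod 2 = 1+1+0+1+1+0+0+0+0+0+0 mod 2 = 0
  c[1] = d·G[:,1] = (11011100000)·(10110110011) mod 2 = 1+0+0+1+0+1+0+0+0+0+0 mod 2 = 1
  c[2] = d·G[:,2] = (11011100000)·(10000000000) mod 2 = 1+0+0+0+0+0+0+0+0+0+0 mod 2 = 1
  c[3] = d·G[:,3] = (11011100000)·(01110001111) mod 2 = 0+1+0+1+0+0+0+0+0+0+0 mod 2 = 0
  c[4] = d·G[:,4] = (11011100000)·(01000000000) mod 2 = 0+1+0+0+0+0+0+0+0+0+0 mod 2 = 1
  c[5] = d·G[:,5] = (11011100000)·(00100000000) mod 2 = 0+0+0+0+0+0+0+0+0+0+0 mod 2 = 0
  c[6] = d·G[:,6] = (11011100000)·(00010000000) mod 2 = 0+0+0+1+0+0+0+0+0+0+0 mod 2 = 1
  c[7] = d·G[:,7] = (11011100000)·(00001111111) mod 2 = 0+0+0+0+1+1+0+0+0+0+0 mod 2 = 0
  c[8] = d·G[:,8] = (11011100000)·(00001000000) mod 2 = 0+0+0+0+1+0+0+0+0+0+0 mod 2 = 1
  c[9] = d·G[:,9] = (11011100000)·(00000100000) mod 2 = 0+0+0+0+0+1+0+0+0+0+0 mod 2 = 1
  c[10] = d·G[:,10] = (11011100000)·(00000010000) mod 2 = 0+0+0+0+0+0+0+0+0+0+0 mod 2 = 0
  c[11] = d·G[:,11] = (11011100000)·(00000001000) mod 2 = 0+0+0+0+0+0+0+0+0+0+0 mod 2 = 0
  c[12] = d·G[:,12] = (11011100000)·(00000000100) mod 2 = 0+0+0+0+0+0+0+0+0+0+0 mod 2 = 0
  c[13] = d·G[:,13] = (11011100000)·(00000000010) mod 2 = 0+0+0+0+0+0+0+0+0+0+0 mod 2 = 0
  c[14] = d·G[:,14] = (11011100000)·(00000000001) mod 2 = 0+0+0+0+0+0+0+0+0+0+0 mod 2 = 0
Codeword = 011010101100000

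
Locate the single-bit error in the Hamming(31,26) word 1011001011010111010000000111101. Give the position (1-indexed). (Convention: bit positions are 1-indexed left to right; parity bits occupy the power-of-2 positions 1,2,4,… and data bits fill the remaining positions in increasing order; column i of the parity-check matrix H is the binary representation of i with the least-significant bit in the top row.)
Syndrome s = H · r^T (mod 2), r = 1011001011010111010000000111101:
  s[0] = (1010101010101010101010101010101)·(1011001011010111010000000111101) mod 2 = 1+0+1+0+0+0+1+0+1+0+0+0+0+0+1+0+0+0+0+0+0+0+0+0+0+0+1+0+1+0+1 mod 2 = 0
  s[1] = (0110011001100110011001100110011)·(1011001011010111010000000111101) mod 2 = 0+0+1+0+0+0+1+0+0+1+0+0+0+1+1+0+0+1+0+0+0+0+0+0+0+1+1+0+0+0+1 mod 2 = 1
  s[2] = (0001111000011110000111100001111)·(1011001011010111010000000111101) mod 2 = 0+0+0+1+0+0+1+0+0+0+0+1+0+1+1+0+0+0+0+0+0+0+0+0+0+0+0+1+1+0+1 mod 2 = 0
  s[3] = (0000000111111110000000011111111)·(1011001011010111010000000111101) mod 2 = 0+0+0+0+0+0+0+0+1+1+0+1+0+1+1+0+0+0+0+0+0+0+0+0+0+1+1+1+1+0+1 mod 2 = 0
  s[4] = (0000000000000001111111111111111)·(1011001011010111010000000111101) mod 2 = 0+0+0+0+0+0+0+0+0+0+0+0+0+0+0+1+0+1+0+0+0+0+0+0+0+1+1+1+1+0+1 mod 2 = 1
Syndrome = 01001
Column i of H is the binary representation of i, so the syndrome is the binary index of the flipped bit.
Read s = 01001 with s[0] as LSB: 0·2^0 + 1·2^1 + 0·2^2 + 0·2^3 + 1·2^4 = 18.
Error is at bit position 18.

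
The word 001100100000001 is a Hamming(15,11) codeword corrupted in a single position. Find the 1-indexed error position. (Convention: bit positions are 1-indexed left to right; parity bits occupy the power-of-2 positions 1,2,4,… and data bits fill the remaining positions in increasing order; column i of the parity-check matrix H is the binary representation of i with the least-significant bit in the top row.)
Syndrome s = H · r^T (mod 2), r = 001100100000001:
  s[0] = (101010101010101)·(001100100000001) mod 2 = 0+0+1+0+0+0+1+0+0+0+0+0+0+0+1 mod 2 = 1
  s[1] = (011001100110011)·(001100100000001) mod 2 = 0+0+1+0+0+0+1+0+0+0+0+0+0+0+1 mod 2 = 1
  s[2] = (000111100001111)·(001100100000001) mod 2 = 0+0+0+1+0+0+1+0+0+0+0+0+0+0+1 mod 2 = 1
  s[3] = (000000011111111)·(001100100000001) mod 2 = 0+0+0+0+0+0+0+0+0+0+0+0+0+0+1 mod 2 = 1
Syndrome = 1111
Column i of H is the binary representation of i, so the syndrome is the binary index of the flipped bit.
Read s = 1111 with s[0] as LSB: 1·2^0 + 1·2^1 + 1·2^2 + 1·2^3 = 15.
Error is at bit position 15.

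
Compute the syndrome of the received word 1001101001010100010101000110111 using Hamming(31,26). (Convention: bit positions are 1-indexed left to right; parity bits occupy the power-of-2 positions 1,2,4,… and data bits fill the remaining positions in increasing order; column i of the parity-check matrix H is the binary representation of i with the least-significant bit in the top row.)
Syndrome s = H · r^T (mod 2), r = 1001101001010100010101000110111:
  s[0] = (1010101010101010101010101010101)·(1001101001010100010101000110111) mod 2 = 1+0+0+0+1+0+1+0+0+0+0+0+0+0+0+0+0+0+0+0+0+0+0+0+0+0+1+0+1+0+1 mod 2 = 0
  s[1] = (0110011001100110011001100110011)·(1001101001010100010101000110111) mod 2 = 0+0+0+0+0+0+1+0+0+1+0+0+0+1+0+0+0+1+0+0+0+1+0+0+0+1+1+0+0+1+1 mod 2 = 1
  s[2] = (0001111000011110000111100001111)·(1001101001010100010101000110111) mod 2 = 0+0+0+1+1+0+1+0+0+0+0+1+0+1+0+0+0+0+0+1+0+1+0+0+0+0+0+0+1+1+1 mod 2 = 0
  s[3] = (0000000111111110000000011111111)·(1001101001010100010101000110111) mod 2 = 0+0+0+0+0+0+0+0+0+1+0+1+0+1+0+0+0+0+0+0+0+0+0+0+0+1+1+0+1+1+1 mod 2 = 0
  s[4] = (0000000000000001111111111111111)·(1001101001010100010101000110111) mod 2 = 0+0+0+0+0+0+0+0+0+0+0+0+0+0+0+0+0+1+0+1+0+1+0+0+0+1+1+0+1+1+1 mod 2 = 0
Syndrome = 01000
Non-zero syndrome: error at position 2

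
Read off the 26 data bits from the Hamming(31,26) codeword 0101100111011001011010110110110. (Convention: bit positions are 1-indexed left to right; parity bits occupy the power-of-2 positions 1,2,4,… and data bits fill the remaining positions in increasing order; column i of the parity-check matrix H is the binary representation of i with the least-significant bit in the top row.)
Parity bits occupy power-of-2 positions; data bits are at positions {3,5,6,7,9,10,11,12,13,14,15,17,18,19,20,21,22,23,24,25,26,27,28,29,30,31} (1-indexed).
Extract: c[3]=0 c[5]=1 c[6]=0 c[7]=0 c[9]=1 c[10]=1 c[11]=0 c[12]=1 c[13]=1 c[14]=0 c[15]=0 c[17]=0 c[18]=1 c[19]=1 c[20]=0 c[21]=1 c[22]=0 c[23]=1 c[24]=1 c[25]=0 c[26]=1 c[27]=1 c[28]=0 c[29]=1 c[30]=1 c[31]=0
Data = 01001101100011010110110110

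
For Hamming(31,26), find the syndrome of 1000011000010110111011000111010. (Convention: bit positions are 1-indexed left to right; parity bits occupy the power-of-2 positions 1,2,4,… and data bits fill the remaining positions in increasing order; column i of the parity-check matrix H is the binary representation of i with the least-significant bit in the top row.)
Syndrome s = H · r^T (mod 2), r = 1000011000010110111011000111010:
  s[0] = (1010101010101010101010101010101)·(1000011000010110111011000111010) mod 2 = 1+0+0+0+0+0+1+0+0+0+0+0+0+0+1+0+1+0+1+0+1+0+0+0+0+0+1+0+0+0+0 mod 2 = 1
  s[1] = (0110011001100110011001100110011)·(1000011000010110111011000111010) mod 2 = 0+0+0+0+0+1+1+0+0+0+0+0+0+1+1+0+0+1+1+0+0+1+0+0+0+1+1+0+0+1+0 mod 2 = 0
  s[2] = (0001111000011110000111100001111)·(1000011000010110111011000111010) mod 2 = 0+0+0+0+0+1+1+0+0+0+0+1+0+1+1+0+0+0+0+0+1+1+0+0+0+0+0+1+0+1+0 mod 2 = 1
  s[3] = (0000000111111110000000011111111)·(1000011000010110111011000111010) mod 2 = 0+0+0+0+0+0+0+0+0+0+0+1+0+1+1+0+0+0+0+0+0+0+0+0+0+1+1+1+0+1+0 mod 2 = 1
  s[4] = (0000000000000001111111111111111)·(1000011000010110111011000111010) mod 2 = 0+0+0+0+0+0+0+0+0+0+0+0+0+0+0+0+1+1+1+0+1+1+0+0+0+1+1+1+0+1+0 mod 2 = 1
Syndrome = 10111
Non-zero syndrome: error at position 29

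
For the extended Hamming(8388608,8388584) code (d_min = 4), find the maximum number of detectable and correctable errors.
Detection only: up to d_min − 1 = 3 errors.
Correction: up to ⌊(d_min − 1)/2⌋ = ⌊3/2⌋ = 1 errors.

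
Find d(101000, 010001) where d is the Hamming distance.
XOR = 111001, count of 1s = 4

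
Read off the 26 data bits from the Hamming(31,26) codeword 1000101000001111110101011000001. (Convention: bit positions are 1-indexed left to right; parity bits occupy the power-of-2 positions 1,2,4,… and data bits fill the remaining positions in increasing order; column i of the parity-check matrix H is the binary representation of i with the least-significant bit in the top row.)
Parity bits occupy power-of-2 positions; data bits are at positions {3,5,6,7,9,10,11,12,13,14,15,17,18,19,20,21,22,23,24,25,26,27,28,29,30,31} (1-indexed).
Extract: c[3]=0 c[5]=1 c[6]=0 c[7]=1 c[9]=0 c[10]=0 c[11]=0 c[12]=0 c[13]=1 c[14]=1 c[15]=1 c[17]=1 c[18]=1 c[19]=0 c[20]=1 c[21]=0 c[22]=1 c[23]=0 c[24]=1 c[25]=1 c[26]=0 c[27]=0 c[28]=0 c[29]=0 c[30]=0 c[31]=1
Data = 01010000111110101011000001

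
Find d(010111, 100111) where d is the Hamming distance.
XOR = 110000, count of 1s = 2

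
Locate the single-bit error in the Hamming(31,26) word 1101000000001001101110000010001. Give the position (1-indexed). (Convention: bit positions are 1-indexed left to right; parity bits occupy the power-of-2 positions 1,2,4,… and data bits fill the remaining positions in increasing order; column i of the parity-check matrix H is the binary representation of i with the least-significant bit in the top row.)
Syndrome s = H · r^T (mod 2), r = 1101000000001001101110000010001:
  s[0] = (1010101010101010101010101010101)·(1101000000001001101110000010001) mod 2 = 1+0+0+0+0+0+0+0+0+0+0+0+1+0+0+0+1+0+1+0+1+0+0+0+0+0+1+0+0+0+1 mod 2 = 1
  s[1] = (0110011001100110011001100110011)·(1101000000001001101110000010001) mod 2 = 0+1+0+0+0+0+0+0+0+0+0+0+0+0+0+0+0+0+1+0+0+0+0+0+0+0+1+0+0+0+1 mod 2 = 0
  s[2] = (0001111000011110000111100001111)·(1101000000001001101110000010001) mod 2 = 0+0+0+1+0+0+0+0+0+0+0+0+1+0+0+0+0+0+0+1+1+0+0+0+0+0+0+0+0+0+1 mod 2 = 1
  s[3] = (0000000111111110000000011111111)·(1101000000001001101110000010001) mod 2 = 0+0+0+0+0+0+0+0+0+0+0+0+1+0+0+0+0+0+0+0+0+0+0+0+0+0+1+0+0+0+1 mod 2 = 1
  s[4] = (0000000000000001111111111111111)·(1101000000001001101110000010001) mod 2 = 0+0+0+0+0+0+0+0+0+0+0+0+0+0+0+1+1+0+1+1+1+0+0+0+0+0+1+0+0+0+1 mod 2 = 1
Syndrome = 10111
Column i of H is the binary representation of i, so the syndrome is the binary index of the flipped bit.
Read s = 10111 with s[0] as LSB: 1·2^0 + 0·2^1 + 1·2^2 + 1·2^3 + 1·2^4 = 29.
Error is at bit position 29.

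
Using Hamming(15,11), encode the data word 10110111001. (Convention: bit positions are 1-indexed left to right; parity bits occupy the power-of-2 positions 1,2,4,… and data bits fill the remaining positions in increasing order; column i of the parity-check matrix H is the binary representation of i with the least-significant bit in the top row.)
Codeword c = d · G (mod 2), d = 10110111001:
  c[0] = d·G[:,0] = (10110111001)·(11011010101) mod 2 = 1+0+0+1+0+0+1+0+0+0+1 mod 2 = 0
  c[1] = d·G[:,1] = (10110111001)·(10110110011) mod 2 = 1+0+1+1+0+1+1+0+0+0+1 mod 2 = 0
  c[2] = d·G[:,2] = (10110111001)·(10000000000) mod 2 = 1+0+0+0+0+0+0+0+0+0+0 mod 2 = 1
  c[3] = d·G[:,3] = (10110111001)·(01110001111) mod 2 = 0+0+1+1+0+0+0+1+0+0+1 mod 2 = 0
  c[4] = d·G[:,4] = (10110111001)·(01000000000) mod 2 = 0+0+0+0+0+0+0+0+0+0+0 mod 2 = 0
  c[5] = d·G[:,5] = (10110111001)·(00100000000) mod 2 = 0+0+1+0+0+0+0+0+0+0+0 mod 2 = 1
  c[6] = d·G[:,6] = (10110111001)·(00010000000) mod 2 = 0+0+0+1+0+0+0+0+0+0+0 mod 2 = 1
  c[7] = d·G[:,7] = (10110111001)·(00001111111) mod 2 = 0+0+0+0+0+1+1+1+0+0+1 mod 2 = 0
  c[8] = d·G[:,8] = (10110111001)·(00001000000) mod 2 = 0+0+0+0+0+0+0+0+0+0+0 mod 2 = 0
  c[9] = d·G[:,9] = (10110111001)·(00000100000) mod 2 = 0+0+0+0+0+1+0+0+0+0+0 mod 2 = 1
  c[10] = d·G[:,10] = (10110111001)·(00000010000) mod 2 = 0+0+0+0+0+0+1+0+0+0+0 mod 2 = 1
  c[11] = d·G[:,11] = (10110111001)·(00000001000) mod 2 = 0+0+0+0+0+0+0+1+0+0+0 mod 2 = 1
  c[12] = d·G[:,12] = (10110111001)·(00000000100) mod 2 = 0+0+0+0+0+0+0+0+0+0+0 mod 2 = 0
  c[13] = d·G[:,13] = (10110111001)·(00000000010) mod 2 = 0+0+0+0+0+0+0+0+0+0+0 mod 2 = 0
  c[14] = d·G[:,14] = (10110111001)·(00000000001) mod 2 = 0+0+0+0+0+0+0+0+0+0+1 mod 2 = 1
Codeword = 001001100111001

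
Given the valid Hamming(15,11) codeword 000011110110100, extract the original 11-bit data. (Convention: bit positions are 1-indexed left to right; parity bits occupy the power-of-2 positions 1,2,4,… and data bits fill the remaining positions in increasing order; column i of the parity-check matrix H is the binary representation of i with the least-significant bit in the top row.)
Parity bits occupy power-of-2 positions; data bits are at positions {3,5,6,7,9,10,11,12,13,14,15} (1-indexed).
Extract: c[3]=0 c[5]=1 c[6]=1 c[7]=1 c[9]=0 c[10]=1 c[11]=1 c[12]=0 c[13]=1 c[14]=0 c[15]=0
Data = 01110110100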